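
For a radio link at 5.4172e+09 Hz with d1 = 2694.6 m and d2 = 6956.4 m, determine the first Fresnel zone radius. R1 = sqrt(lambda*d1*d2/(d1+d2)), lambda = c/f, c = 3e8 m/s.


lambda = c / f = 3.0000e+08 / 5.4172e+09 = 0.05537916 m
R1 = sqrt(0.05537916 * 2694.6 * 6956.4 / (2694.6 + 6956.4)) = 10.37 m

10.37 m


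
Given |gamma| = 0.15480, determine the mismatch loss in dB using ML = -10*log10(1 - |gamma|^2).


ML = -10 * log10(1 - 0.15480^2) = -10 * log10(0.97603696) = 0.1053 dB

0.1053 dB


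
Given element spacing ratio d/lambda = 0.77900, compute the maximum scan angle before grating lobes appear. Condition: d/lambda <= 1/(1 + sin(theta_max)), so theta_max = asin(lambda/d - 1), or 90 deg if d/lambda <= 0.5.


lambda/d - 1 = 1/0.77900 - 1 = 0.2836970
theta_max = asin(0.2836970) = 16.48 deg

16.48 deg


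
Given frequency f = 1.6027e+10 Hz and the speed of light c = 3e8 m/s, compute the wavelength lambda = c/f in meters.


lambda = c / f = 3.0000e+08 / 1.6027e+10 = 0.01872 m

0.01872 m


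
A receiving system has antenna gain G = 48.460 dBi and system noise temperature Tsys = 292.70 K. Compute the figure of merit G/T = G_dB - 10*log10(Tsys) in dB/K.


G/T = 48.460 - 10*log10(292.70) = 48.460 - 24.66423 = 23.80 dB/K

23.80 dB/K


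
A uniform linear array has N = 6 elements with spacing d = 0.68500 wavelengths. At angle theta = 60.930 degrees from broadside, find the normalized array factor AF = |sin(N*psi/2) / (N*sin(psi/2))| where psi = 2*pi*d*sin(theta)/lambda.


psi = 2*pi*0.68500*sin(60.930 deg) = 3.761795 rad
AF = |sin(6*3.761795/2) / (6*sin(3.761795/2))| = 0.1677

0.1677


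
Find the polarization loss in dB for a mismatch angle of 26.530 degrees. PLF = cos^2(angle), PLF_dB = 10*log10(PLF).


PLF_linear = cos^2(26.530 deg) = 0.8004892
PLF_dB = 10 * log10(0.8004892) = -0.9664 dB

-0.9664 dB


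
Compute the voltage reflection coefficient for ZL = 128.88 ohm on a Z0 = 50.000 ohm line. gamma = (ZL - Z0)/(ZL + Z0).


gamma = (128.88 - 50.000) / (128.88 + 50.000) = 0.4410

0.4410


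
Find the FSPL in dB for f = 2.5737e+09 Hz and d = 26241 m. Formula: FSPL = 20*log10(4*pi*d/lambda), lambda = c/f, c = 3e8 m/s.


lambda = c / f = 3.0000e+08 / 2.5737e+09 = 0.1165637 m
FSPL = 20 * log10(4*pi*26241/0.1165637) = 129.0 dB

129.0 dB


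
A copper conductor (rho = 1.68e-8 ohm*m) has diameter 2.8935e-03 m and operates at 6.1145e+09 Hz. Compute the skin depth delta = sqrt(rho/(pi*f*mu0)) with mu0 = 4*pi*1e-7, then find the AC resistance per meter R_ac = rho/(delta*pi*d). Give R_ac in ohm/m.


delta = sqrt(1.68e-8 / (pi * 6.1145e+09 * 4*pi*1e-7)) = 8.342463e-07 m
R_ac = 1.68e-8 / (8.342463e-07 * pi * 2.8935e-03) = 2.215 ohm/m

2.215 ohm/m


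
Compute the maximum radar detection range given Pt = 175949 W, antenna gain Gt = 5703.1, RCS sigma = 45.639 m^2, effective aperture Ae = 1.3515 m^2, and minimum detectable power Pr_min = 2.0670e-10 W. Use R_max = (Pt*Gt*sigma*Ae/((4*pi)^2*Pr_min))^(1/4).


R^4 = 175949*5703.1*45.639*1.3515 / ((4*pi)^2 * 2.0670e-10) = 1.896225e+18
R_max = 1.896225e+18^0.25 = 37108 m

37108 m


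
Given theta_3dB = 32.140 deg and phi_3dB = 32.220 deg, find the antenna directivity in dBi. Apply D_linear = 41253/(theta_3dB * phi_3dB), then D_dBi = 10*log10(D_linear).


D_linear = 41253 / (32.140 * 32.220) = 39.83677
D_dBi = 10 * log10(39.83677) = 16.00 dBi

16.00 dBi


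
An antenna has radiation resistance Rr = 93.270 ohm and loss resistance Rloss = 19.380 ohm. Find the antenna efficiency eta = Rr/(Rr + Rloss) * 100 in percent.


eta = 93.270 / (93.270 + 19.380) * 100 = 82.80%

82.80%


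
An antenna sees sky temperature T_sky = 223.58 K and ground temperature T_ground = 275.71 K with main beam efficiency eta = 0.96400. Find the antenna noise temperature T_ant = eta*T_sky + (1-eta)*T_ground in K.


T_ant = 0.96400 * 223.58 + (1 - 0.96400) * 275.71 = 225.5 K

225.5 K


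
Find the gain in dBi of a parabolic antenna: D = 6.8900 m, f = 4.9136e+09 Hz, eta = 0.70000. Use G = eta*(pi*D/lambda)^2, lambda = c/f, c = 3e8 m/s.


lambda = c / f = 3.0000e+08 / 4.9136e+09 = 0.06105503 m
G_linear = 0.70000 * (pi * 6.8900 / 0.06105503)^2 = 87981.90
G_dBi = 10 * log10(87981.90) = 49.44 dBi

49.44 dBi


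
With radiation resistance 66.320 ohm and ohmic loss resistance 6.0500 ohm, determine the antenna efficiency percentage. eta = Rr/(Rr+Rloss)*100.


eta = 66.320 / (66.320 + 6.0500) * 100 = 91.64%

91.64%


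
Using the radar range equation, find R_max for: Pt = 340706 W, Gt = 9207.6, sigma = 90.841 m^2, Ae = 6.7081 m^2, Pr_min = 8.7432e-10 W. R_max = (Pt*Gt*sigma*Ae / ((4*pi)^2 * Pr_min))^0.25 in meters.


R^4 = 340706*9207.6*90.841*6.7081 / ((4*pi)^2 * 8.7432e-10) = 1.384578e+19
R_max = 1.384578e+19^0.25 = 61000 m

61000 m


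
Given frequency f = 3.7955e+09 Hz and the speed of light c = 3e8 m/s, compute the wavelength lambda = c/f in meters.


lambda = c / f = 3.0000e+08 / 3.7955e+09 = 0.07904 m

0.07904 m


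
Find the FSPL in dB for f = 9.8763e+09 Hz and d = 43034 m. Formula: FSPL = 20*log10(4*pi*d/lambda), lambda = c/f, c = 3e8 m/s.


lambda = c / f = 3.0000e+08 / 9.8763e+09 = 0.03037575 m
FSPL = 20 * log10(4*pi*43034/0.03037575) = 145.0 dB

145.0 dB


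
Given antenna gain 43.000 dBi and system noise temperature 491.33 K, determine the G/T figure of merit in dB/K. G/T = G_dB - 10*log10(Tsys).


G/T = 43.000 - 10*log10(491.33) = 43.000 - 26.91373 = 16.09 dB/K

16.09 dB/K


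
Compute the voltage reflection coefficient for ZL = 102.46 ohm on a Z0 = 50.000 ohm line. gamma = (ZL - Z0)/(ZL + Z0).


gamma = (102.46 - 50.000) / (102.46 + 50.000) = 0.3441

0.3441


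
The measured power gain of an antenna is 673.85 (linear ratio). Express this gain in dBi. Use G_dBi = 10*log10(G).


G_dBi = 10 * log10(673.85) = 28.29 dBi

28.29 dBi


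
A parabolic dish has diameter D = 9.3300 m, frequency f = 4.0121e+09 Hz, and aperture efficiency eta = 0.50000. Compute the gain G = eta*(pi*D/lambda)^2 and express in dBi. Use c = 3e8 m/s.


lambda = c / f = 3.0000e+08 / 4.0121e+09 = 0.07477381 m
G_linear = 0.50000 * (pi * 9.3300 / 0.07477381)^2 = 76830.56
G_dBi = 10 * log10(76830.56) = 48.86 dBi

48.86 dBi


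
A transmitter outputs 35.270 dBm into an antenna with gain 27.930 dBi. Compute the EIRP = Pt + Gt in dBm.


EIRP = Pt + Gt = 35.270 + 27.930 = 63.20 dBm

63.20 dBm


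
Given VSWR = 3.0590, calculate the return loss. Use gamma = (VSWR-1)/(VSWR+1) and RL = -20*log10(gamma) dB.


gamma = (3.0590 - 1) / (3.0590 + 1) = 0.5072678
RL = -20 * log10(0.5072678) = 5.895 dB

5.895 dB


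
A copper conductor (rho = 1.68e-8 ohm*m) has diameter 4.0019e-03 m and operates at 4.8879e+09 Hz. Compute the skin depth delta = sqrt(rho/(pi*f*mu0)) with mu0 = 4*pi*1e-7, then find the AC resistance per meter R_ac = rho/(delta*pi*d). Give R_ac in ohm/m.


delta = sqrt(1.68e-8 / (pi * 4.8879e+09 * 4*pi*1e-7)) = 9.330687e-07 m
R_ac = 1.68e-8 / (9.330687e-07 * pi * 4.0019e-03) = 1.432 ohm/m

1.432 ohm/m


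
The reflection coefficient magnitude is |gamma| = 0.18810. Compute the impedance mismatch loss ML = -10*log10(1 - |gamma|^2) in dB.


ML = -10 * log10(1 - 0.18810^2) = -10 * log10(0.96461839) = 0.1564 dB

0.1564 dB


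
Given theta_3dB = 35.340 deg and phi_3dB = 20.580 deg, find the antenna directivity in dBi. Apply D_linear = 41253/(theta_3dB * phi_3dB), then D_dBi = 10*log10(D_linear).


D_linear = 41253 / (35.340 * 20.580) = 56.72097
D_dBi = 10 * log10(56.72097) = 17.54 dBi

17.54 dBi


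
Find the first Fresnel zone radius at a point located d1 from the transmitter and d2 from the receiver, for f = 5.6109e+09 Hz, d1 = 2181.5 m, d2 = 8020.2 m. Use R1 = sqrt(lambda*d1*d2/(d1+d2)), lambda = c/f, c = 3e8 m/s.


lambda = c / f = 3.0000e+08 / 5.6109e+09 = 0.05346736 m
R1 = sqrt(0.05346736 * 2181.5 * 8020.2 / (2181.5 + 8020.2)) = 9.576 m

9.576 m


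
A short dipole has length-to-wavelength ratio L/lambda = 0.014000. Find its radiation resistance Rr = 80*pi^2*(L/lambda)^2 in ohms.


Rr = 80 * pi^2 * (0.014000)^2 = 80 * 9.869604 * 1.960000e-04 = 0.1548 ohm

0.1548 ohm


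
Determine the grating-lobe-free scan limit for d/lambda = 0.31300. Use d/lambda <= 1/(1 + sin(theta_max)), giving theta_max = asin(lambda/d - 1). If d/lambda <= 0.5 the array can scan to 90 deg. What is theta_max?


lambda/d - 1 = 1/0.31300 - 1 = 2.194888 >= 1
d/lambda <= 0.5, so the array can scan to endfire without grating lobes: theta_max = 90 deg

90 deg


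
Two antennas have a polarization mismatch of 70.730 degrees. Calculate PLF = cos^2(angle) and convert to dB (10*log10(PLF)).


PLF_linear = cos^2(70.730 deg) = 0.1089133
PLF_dB = 10 * log10(0.1089133) = -9.629 dB

-9.629 dB


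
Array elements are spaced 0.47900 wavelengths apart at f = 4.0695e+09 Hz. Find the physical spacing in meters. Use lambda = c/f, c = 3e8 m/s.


lambda = c / f = 3.0000e+08 / 4.0695e+09 = 0.07371913 m
d = 0.47900 * 0.07371913 = 0.03531 m

0.03531 m


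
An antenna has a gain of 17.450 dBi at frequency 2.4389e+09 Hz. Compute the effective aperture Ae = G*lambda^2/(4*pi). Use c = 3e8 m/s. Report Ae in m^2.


lambda = c / f = 3.0000e+08 / 2.4389e+09 = 0.1230063 m
G_linear = 10^(17.450/10) = 55.59043
Ae = G_linear * lambda^2 / (4*pi) = 55.59043 * 0.1230063^2 / (4*pi) = 0.06693 m^2

0.06693 m^2


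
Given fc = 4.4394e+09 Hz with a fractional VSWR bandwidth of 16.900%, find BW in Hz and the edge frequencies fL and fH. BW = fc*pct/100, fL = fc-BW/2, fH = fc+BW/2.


BW = 4.4394e+09 * 16.900/100 = 7.502586e+08 Hz
fL = 4.4394e+09 - 7.502586e+08/2 = 4.064e+09 Hz
fH = 4.4394e+09 + 7.502586e+08/2 = 4.815e+09 Hz

BW=7.503e+08 Hz, fL=4.064e+09 Hz, fH=4.815e+09 Hz


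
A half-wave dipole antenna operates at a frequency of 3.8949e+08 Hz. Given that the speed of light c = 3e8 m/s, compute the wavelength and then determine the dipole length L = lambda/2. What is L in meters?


lambda = c / f = 3.0000e+08 / 3.8949e+08 = 0.7702380 m
L = lambda / 2 = 0.7702380 / 2 = 0.3851 m

0.3851 m


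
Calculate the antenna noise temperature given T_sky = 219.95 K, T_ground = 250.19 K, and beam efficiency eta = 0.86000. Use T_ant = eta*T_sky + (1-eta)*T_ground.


T_ant = 0.86000 * 219.95 + (1 - 0.86000) * 250.19 = 224.2 K

224.2 K


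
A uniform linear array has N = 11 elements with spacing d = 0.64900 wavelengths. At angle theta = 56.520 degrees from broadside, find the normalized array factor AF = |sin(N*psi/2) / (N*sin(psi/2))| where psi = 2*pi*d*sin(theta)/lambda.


psi = 2*pi*0.64900*sin(56.520 deg) = 3.401194 rad
AF = |sin(11*3.401194/2) / (11*sin(3.401194/2))| = 0.01306

0.01306


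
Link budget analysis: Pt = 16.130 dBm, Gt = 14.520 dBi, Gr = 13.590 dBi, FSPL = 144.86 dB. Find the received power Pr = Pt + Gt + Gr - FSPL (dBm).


Pr = 16.130 + 14.520 + 13.590 - 144.86 = -100.62 dBm

-100.62 dBm


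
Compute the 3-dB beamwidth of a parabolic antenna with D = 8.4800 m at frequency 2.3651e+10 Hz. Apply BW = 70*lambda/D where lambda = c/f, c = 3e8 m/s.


lambda = c / f = 3.0000e+08 / 2.3651e+10 = 0.01268445 m
BW = 70 * 0.01268445 / 8.4800 = 0.1047 deg

0.1047 deg


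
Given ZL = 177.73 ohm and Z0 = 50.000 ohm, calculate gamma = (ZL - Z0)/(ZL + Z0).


gamma = (177.73 - 50.000) / (177.73 + 50.000) = 0.5609

0.5609


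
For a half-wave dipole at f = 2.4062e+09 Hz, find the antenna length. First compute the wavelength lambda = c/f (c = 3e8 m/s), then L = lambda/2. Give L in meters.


lambda = c / f = 3.0000e+08 / 2.4062e+09 = 0.1246779 m
L = lambda / 2 = 0.1246779 / 2 = 0.06234 m

0.06234 m


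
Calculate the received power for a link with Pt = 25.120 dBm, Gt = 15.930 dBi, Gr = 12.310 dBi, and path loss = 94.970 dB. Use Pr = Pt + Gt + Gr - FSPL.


Pr = 25.120 + 15.930 + 12.310 - 94.970 = -41.61 dBm

-41.61 dBm


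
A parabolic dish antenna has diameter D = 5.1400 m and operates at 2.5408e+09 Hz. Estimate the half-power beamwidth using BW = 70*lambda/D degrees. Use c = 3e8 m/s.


lambda = c / f = 3.0000e+08 / 2.5408e+09 = 0.1180730 m
BW = 70 * 0.1180730 / 5.1400 = 1.608 deg

1.608 deg


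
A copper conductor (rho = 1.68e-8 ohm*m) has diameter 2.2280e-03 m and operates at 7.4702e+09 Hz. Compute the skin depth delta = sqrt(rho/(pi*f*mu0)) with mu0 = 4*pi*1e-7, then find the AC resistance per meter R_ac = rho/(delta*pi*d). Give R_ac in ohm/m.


delta = sqrt(1.68e-8 / (pi * 7.4702e+09 * 4*pi*1e-7)) = 7.547596e-07 m
R_ac = 1.68e-8 / (7.547596e-07 * pi * 2.2280e-03) = 3.180 ohm/m

3.180 ohm/m


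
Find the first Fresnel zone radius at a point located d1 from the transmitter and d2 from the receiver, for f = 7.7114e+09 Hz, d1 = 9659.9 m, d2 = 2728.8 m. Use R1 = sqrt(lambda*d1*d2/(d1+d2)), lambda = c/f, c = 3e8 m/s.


lambda = c / f = 3.0000e+08 / 7.7114e+09 = 0.03890344 m
R1 = sqrt(0.03890344 * 9659.9 * 2728.8 / (9659.9 + 2728.8)) = 9.098 m

9.098 m


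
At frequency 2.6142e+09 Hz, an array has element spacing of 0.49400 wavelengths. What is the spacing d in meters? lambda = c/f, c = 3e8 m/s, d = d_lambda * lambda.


lambda = c / f = 3.0000e+08 / 2.6142e+09 = 0.1147579 m
d = 0.49400 * 0.1147579 = 0.05669 m

0.05669 m


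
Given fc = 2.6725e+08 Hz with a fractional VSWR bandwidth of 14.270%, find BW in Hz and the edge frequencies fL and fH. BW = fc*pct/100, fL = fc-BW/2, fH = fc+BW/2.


BW = 2.6725e+08 * 14.270/100 = 3.813658e+07 Hz
fL = 2.6725e+08 - 3.813658e+07/2 = 2.482e+08 Hz
fH = 2.6725e+08 + 3.813658e+07/2 = 2.863e+08 Hz

BW=3.814e+07 Hz, fL=2.482e+08 Hz, fH=2.863e+08 Hz


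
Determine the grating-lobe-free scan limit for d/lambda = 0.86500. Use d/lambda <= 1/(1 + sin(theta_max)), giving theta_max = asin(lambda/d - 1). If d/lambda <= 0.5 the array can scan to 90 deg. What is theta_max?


lambda/d - 1 = 1/0.86500 - 1 = 0.1560694
theta_max = asin(0.1560694) = 8.979 deg

8.979 deg


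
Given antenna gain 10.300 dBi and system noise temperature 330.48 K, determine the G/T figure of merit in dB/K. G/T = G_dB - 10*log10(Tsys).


G/T = 10.300 - 10*log10(330.48) = 10.300 - 25.19145 = -14.89 dB/K

-14.89 dB/K


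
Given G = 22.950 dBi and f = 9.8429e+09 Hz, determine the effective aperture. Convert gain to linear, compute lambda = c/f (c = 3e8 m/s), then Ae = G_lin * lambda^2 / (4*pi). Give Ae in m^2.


lambda = c / f = 3.0000e+08 / 9.8429e+09 = 0.03047882 m
G_linear = 10^(22.950/10) = 197.2423
Ae = G_linear * lambda^2 / (4*pi) = 197.2423 * 0.03047882^2 / (4*pi) = 0.01458 m^2

0.01458 m^2


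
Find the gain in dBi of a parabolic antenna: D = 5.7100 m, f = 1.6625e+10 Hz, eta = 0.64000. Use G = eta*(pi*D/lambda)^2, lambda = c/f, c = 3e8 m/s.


lambda = c / f = 3.0000e+08 / 1.6625e+10 = 0.01804511 m
G_linear = 0.64000 * (pi * 5.7100 / 0.01804511)^2 = 632459.7
G_dBi = 10 * log10(632459.7) = 58.01 dBi

58.01 dBi


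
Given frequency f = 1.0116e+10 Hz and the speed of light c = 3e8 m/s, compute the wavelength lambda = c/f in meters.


lambda = c / f = 3.0000e+08 / 1.0116e+10 = 0.02966 m

0.02966 m


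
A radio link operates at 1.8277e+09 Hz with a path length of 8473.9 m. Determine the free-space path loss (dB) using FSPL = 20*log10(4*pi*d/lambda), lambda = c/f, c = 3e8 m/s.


lambda = c / f = 3.0000e+08 / 1.8277e+09 = 0.1641407 m
FSPL = 20 * log10(4*pi*8473.9/0.1641407) = 116.2 dB

116.2 dB


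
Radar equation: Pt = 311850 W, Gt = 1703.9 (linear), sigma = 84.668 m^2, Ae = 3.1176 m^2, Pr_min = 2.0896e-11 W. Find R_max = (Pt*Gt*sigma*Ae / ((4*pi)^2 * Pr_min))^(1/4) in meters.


R^4 = 311850*1703.9*84.668*3.1176 / ((4*pi)^2 * 2.0896e-11) = 4.250565e+19
R_max = 4.250565e+19^0.25 = 80744 m

80744 m


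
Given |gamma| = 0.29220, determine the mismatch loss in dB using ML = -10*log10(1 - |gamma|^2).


ML = -10 * log10(1 - 0.29220^2) = -10 * log10(0.91461916) = 0.3876 dB

0.3876 dB


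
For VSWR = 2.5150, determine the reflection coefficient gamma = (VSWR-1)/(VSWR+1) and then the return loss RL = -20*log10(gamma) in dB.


gamma = (2.5150 - 1) / (2.5150 + 1) = 0.4310100
RL = -20 * log10(0.4310100) = 7.310 dB

7.310 dB


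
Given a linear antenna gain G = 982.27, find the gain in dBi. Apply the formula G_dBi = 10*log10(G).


G_dBi = 10 * log10(982.27) = 29.92 dBi

29.92 dBi


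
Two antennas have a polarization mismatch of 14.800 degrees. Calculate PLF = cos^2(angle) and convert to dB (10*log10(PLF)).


PLF_linear = cos^2(14.800 deg) = 0.9347475
PLF_dB = 10 * log10(0.9347475) = -0.2931 dB

-0.2931 dB


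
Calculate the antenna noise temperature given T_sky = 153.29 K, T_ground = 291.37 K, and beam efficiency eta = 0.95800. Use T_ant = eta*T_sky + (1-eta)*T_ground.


T_ant = 0.95800 * 153.29 + (1 - 0.95800) * 291.37 = 159.1 K

159.1 K


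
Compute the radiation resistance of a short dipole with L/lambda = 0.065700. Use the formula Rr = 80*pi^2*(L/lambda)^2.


Rr = 80 * pi^2 * (0.065700)^2 = 80 * 9.869604 * 4.316490e-03 = 3.408 ohm

3.408 ohm


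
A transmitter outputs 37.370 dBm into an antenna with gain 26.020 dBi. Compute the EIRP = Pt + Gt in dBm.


EIRP = Pt + Gt = 37.370 + 26.020 = 63.39 dBm

63.39 dBm


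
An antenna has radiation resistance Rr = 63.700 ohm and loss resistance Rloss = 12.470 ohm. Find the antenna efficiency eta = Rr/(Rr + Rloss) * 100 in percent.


eta = 63.700 / (63.700 + 12.470) * 100 = 83.63%

83.63%


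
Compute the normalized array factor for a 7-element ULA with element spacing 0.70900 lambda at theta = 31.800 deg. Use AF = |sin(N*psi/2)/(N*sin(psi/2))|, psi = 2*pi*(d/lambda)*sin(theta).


psi = 2*pi*0.70900*sin(31.800 deg) = 2.347471 rad
AF = |sin(7*2.347471/2) / (7*sin(2.347471/2))| = 0.1449

0.1449


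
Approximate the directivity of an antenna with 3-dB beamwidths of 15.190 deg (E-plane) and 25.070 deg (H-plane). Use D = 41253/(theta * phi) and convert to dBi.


D_linear = 41253 / (15.190 * 25.070) = 108.3287
D_dBi = 10 * log10(108.3287) = 20.35 dBi

20.35 dBi


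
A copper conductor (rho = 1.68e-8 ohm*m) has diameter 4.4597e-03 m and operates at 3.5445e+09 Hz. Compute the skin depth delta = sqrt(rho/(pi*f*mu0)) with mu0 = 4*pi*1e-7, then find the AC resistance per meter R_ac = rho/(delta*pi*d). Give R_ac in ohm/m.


delta = sqrt(1.68e-8 / (pi * 3.5445e+09 * 4*pi*1e-7)) = 1.095714e-06 m
R_ac = 1.68e-8 / (1.095714e-06 * pi * 4.4597e-03) = 1.094 ohm/m

1.094 ohm/m


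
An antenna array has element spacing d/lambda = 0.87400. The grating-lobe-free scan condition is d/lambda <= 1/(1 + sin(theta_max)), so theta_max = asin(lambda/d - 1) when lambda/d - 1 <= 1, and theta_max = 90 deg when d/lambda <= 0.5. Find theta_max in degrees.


lambda/d - 1 = 1/0.87400 - 1 = 0.1441648
theta_max = asin(0.1441648) = 8.289 deg

8.289 deg


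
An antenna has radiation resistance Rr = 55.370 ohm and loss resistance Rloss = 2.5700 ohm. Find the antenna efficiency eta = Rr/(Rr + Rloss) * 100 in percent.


eta = 55.370 / (55.370 + 2.5700) * 100 = 95.56%

95.56%


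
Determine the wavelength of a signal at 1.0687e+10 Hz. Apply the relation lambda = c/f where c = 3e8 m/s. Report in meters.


lambda = c / f = 3.0000e+08 / 1.0687e+10 = 0.02807 m

0.02807 m


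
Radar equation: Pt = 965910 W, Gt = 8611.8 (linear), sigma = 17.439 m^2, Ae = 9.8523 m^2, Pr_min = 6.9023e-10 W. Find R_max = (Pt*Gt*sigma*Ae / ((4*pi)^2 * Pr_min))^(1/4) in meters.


R^4 = 965910*8611.8*17.439*9.8523 / ((4*pi)^2 * 6.9023e-10) = 1.311222e+19
R_max = 1.311222e+19^0.25 = 60175 m

60175 m


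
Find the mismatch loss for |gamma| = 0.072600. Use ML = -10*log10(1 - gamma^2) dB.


ML = -10 * log10(1 - 0.072600^2) = -10 * log10(0.99472924) = 0.02295 dB

0.02295 dB


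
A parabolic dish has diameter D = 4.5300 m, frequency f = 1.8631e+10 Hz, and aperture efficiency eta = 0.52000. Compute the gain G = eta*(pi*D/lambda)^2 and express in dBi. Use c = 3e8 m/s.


lambda = c / f = 3.0000e+08 / 1.8631e+10 = 0.01610220 m
G_linear = 0.52000 * (pi * 4.5300 / 0.01610220)^2 = 406189.8
G_dBi = 10 * log10(406189.8) = 56.09 dBi

56.09 dBi


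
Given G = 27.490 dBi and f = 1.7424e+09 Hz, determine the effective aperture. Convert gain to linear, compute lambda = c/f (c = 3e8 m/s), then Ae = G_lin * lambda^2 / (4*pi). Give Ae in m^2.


lambda = c / f = 3.0000e+08 / 1.7424e+09 = 0.1721763 m
G_linear = 10^(27.490/10) = 561.0480
Ae = G_linear * lambda^2 / (4*pi) = 561.0480 * 0.1721763^2 / (4*pi) = 1.324 m^2

1.324 m^2


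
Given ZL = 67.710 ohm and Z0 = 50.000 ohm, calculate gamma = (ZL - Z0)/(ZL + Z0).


gamma = (67.710 - 50.000) / (67.710 + 50.000) = 0.1505

0.1505


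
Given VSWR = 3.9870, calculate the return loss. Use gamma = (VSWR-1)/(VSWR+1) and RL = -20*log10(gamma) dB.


gamma = (3.9870 - 1) / (3.9870 + 1) = 0.5989573
RL = -20 * log10(0.5989573) = 4.452 dB

4.452 dB


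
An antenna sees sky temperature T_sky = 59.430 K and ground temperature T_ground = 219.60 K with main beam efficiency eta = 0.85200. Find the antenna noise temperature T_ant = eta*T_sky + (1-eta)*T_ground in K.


T_ant = 0.85200 * 59.430 + (1 - 0.85200) * 219.60 = 83.14 K

83.14 K


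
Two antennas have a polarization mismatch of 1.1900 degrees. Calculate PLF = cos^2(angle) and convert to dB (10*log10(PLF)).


PLF_linear = cos^2(1.1900 deg) = 0.9995687
PLF_dB = 10 * log10(0.9995687) = -1.874e-03 dB

-1.874e-03 dB


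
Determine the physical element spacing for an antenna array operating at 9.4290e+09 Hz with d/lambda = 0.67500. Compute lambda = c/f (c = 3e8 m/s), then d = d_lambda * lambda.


lambda = c / f = 3.0000e+08 / 9.4290e+09 = 0.03181674 m
d = 0.67500 * 0.03181674 = 0.02148 m

0.02148 m


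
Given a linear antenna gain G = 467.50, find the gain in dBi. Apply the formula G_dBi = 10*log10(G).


G_dBi = 10 * log10(467.50) = 26.70 dBi

26.70 dBi


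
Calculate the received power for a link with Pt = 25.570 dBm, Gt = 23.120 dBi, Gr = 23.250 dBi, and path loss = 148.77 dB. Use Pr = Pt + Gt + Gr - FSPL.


Pr = 25.570 + 23.120 + 23.250 - 148.77 = -76.83 dBm

-76.83 dBm


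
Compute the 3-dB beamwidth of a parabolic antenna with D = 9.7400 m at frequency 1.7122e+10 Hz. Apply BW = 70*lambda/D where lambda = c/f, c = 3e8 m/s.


lambda = c / f = 3.0000e+08 / 1.7122e+10 = 0.01752132 m
BW = 70 * 0.01752132 / 9.7400 = 0.1259 deg

0.1259 deg


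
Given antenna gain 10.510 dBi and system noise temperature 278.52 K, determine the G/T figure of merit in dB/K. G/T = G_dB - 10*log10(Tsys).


G/T = 10.510 - 10*log10(278.52) = 10.510 - 24.44856 = -13.94 dB/K

-13.94 dB/K


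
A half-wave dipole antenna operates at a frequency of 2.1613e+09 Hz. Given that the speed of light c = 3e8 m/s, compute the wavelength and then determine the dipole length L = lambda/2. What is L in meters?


lambda = c / f = 3.0000e+08 / 2.1613e+09 = 0.1388053 m
L = lambda / 2 = 0.1388053 / 2 = 0.06940 m

0.06940 m


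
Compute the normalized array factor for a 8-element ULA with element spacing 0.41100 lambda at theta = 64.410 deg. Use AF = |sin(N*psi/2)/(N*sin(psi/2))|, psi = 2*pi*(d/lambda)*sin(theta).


psi = 2*pi*0.41100*sin(64.410 deg) = 2.329077 rad
AF = |sin(8*2.329077/2) / (8*sin(2.329077/2))| = 0.01473

0.01473


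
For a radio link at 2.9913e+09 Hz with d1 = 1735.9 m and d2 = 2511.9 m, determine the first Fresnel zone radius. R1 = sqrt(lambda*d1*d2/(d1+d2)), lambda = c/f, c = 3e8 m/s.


lambda = c / f = 3.0000e+08 / 2.9913e+09 = 0.1002908 m
R1 = sqrt(0.1002908 * 1735.9 * 2511.9 / (1735.9 + 2511.9)) = 10.15 m

10.15 m


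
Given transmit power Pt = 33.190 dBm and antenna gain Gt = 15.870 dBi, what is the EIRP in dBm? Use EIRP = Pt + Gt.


EIRP = Pt + Gt = 33.190 + 15.870 = 49.06 dBm

49.06 dBm


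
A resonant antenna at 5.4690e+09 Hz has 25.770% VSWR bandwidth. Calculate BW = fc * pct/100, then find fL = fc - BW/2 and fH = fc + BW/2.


BW = 5.4690e+09 * 25.770/100 = 1.409361e+09 Hz
fL = 5.4690e+09 - 1.409361e+09/2 = 4.764e+09 Hz
fH = 5.4690e+09 + 1.409361e+09/2 = 6.174e+09 Hz

BW=1.409e+09 Hz, fL=4.764e+09 Hz, fH=6.174e+09 Hz


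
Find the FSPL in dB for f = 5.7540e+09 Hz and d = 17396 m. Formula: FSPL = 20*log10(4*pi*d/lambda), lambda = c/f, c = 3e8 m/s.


lambda = c / f = 3.0000e+08 / 5.7540e+09 = 0.05213764 m
FSPL = 20 * log10(4*pi*17396/0.05213764) = 132.5 dB

132.5 dB


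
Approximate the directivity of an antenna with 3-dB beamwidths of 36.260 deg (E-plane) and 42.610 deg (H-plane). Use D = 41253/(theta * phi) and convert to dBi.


D_linear = 41253 / (36.260 * 42.610) = 26.70030
D_dBi = 10 * log10(26.70030) = 14.27 dBi

14.27 dBi


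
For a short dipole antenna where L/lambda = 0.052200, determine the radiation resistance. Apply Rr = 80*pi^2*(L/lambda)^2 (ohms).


Rr = 80 * pi^2 * (0.052200)^2 = 80 * 9.869604 * 2.724840e-03 = 2.151 ohm

2.151 ohm


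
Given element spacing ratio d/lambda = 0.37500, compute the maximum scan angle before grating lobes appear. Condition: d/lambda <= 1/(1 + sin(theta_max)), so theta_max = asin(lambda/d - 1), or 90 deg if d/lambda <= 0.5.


lambda/d - 1 = 1/0.37500 - 1 = 1.666667 >= 1
d/lambda <= 0.5, so the array can scan to endfire without grating lobes: theta_max = 90 deg

90 deg


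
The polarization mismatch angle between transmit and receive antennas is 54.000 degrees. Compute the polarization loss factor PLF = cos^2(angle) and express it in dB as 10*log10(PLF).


PLF_linear = cos^2(54.000 deg) = 0.3454915
PLF_dB = 10 * log10(0.3454915) = -4.616 dB

-4.616 dB


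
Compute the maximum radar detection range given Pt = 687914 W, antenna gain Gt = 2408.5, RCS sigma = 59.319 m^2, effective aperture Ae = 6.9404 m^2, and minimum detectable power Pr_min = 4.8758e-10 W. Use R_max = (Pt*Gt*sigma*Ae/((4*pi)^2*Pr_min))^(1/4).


R^4 = 687914*2408.5*59.319*6.9404 / ((4*pi)^2 * 4.8758e-10) = 8.859180e+18
R_max = 8.859180e+18^0.25 = 54557 m

54557 m


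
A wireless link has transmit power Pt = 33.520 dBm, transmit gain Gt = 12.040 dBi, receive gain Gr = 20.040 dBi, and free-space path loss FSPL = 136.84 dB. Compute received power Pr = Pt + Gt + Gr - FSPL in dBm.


Pr = 33.520 + 12.040 + 20.040 - 136.84 = -71.24 dBm

-71.24 dBm


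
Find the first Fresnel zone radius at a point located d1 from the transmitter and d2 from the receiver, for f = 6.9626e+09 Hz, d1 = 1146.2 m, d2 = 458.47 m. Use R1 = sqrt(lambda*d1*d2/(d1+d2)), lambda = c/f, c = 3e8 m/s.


lambda = c / f = 3.0000e+08 / 6.9626e+09 = 0.04308735 m
R1 = sqrt(0.04308735 * 1146.2 * 458.47 / (1146.2 + 458.47)) = 3.756 m

3.756 m


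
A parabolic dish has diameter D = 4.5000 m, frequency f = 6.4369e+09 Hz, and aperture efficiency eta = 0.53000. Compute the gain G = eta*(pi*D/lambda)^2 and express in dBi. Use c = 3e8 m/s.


lambda = c / f = 3.0000e+08 / 6.4369e+09 = 0.04660629 m
G_linear = 0.53000 * (pi * 4.5000 / 0.04660629)^2 = 48765.38
G_dBi = 10 * log10(48765.38) = 46.88 dBi

46.88 dBi


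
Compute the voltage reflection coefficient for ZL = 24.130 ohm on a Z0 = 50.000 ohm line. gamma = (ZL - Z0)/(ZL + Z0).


gamma = (24.130 - 50.000) / (24.130 + 50.000) = -0.3490

-0.3490


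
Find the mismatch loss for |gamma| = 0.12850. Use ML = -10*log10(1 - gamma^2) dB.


ML = -10 * log10(1 - 0.12850^2) = -10 * log10(0.98348775) = 0.07231 dB

0.07231 dB


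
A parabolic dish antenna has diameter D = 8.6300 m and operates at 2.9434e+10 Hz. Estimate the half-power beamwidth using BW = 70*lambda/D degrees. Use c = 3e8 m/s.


lambda = c / f = 3.0000e+08 / 2.9434e+10 = 0.01019229 m
BW = 70 * 0.01019229 / 8.6300 = 0.08267 deg

0.08267 deg


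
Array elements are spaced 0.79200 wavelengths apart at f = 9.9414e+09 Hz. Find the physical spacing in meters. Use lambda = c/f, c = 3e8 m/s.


lambda = c / f = 3.0000e+08 / 9.9414e+09 = 0.03017684 m
d = 0.79200 * 0.03017684 = 0.02390 m

0.02390 m


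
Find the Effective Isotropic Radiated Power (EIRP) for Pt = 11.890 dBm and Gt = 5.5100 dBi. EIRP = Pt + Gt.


EIRP = Pt + Gt = 11.890 + 5.5100 = 17.40 dBm

17.40 dBm


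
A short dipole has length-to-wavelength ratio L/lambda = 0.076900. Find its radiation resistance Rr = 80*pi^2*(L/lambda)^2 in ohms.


Rr = 80 * pi^2 * (0.076900)^2 = 80 * 9.869604 * 5.913610e-03 = 4.669 ohm

4.669 ohm


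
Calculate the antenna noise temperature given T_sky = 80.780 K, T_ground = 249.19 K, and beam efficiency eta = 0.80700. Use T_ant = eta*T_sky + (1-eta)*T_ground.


T_ant = 0.80700 * 80.780 + (1 - 0.80700) * 249.19 = 113.3 K

113.3 K


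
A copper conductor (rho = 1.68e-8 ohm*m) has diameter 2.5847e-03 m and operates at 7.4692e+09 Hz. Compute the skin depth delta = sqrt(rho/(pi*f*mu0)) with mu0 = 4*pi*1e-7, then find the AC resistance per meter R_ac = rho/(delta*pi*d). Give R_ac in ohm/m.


delta = sqrt(1.68e-8 / (pi * 7.4692e+09 * 4*pi*1e-7)) = 7.548101e-07 m
R_ac = 1.68e-8 / (7.548101e-07 * pi * 2.5847e-03) = 2.741 ohm/m

2.741 ohm/m


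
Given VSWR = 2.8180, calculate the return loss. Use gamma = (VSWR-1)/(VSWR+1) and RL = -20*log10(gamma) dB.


gamma = (2.8180 - 1) / (2.8180 + 1) = 0.4761655
RL = -20 * log10(0.4761655) = 6.445 dB

6.445 dB


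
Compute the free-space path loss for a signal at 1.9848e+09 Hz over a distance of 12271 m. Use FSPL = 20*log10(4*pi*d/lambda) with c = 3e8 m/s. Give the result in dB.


lambda = c / f = 3.0000e+08 / 1.9848e+09 = 0.1511487 m
FSPL = 20 * log10(4*pi*12271/0.1511487) = 120.2 dB

120.2 dB


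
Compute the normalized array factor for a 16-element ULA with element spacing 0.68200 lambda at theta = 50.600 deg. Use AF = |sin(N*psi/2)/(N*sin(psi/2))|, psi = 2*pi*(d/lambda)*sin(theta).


psi = 2*pi*0.68200*sin(50.600 deg) = 3.311266 rad
AF = |sin(16*3.311266/2) / (16*sin(3.311266/2))| = 0.06130

0.06130


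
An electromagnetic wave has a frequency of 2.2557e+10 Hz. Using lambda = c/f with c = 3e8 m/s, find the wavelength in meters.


lambda = c / f = 3.0000e+08 / 2.2557e+10 = 0.01330 m

0.01330 m


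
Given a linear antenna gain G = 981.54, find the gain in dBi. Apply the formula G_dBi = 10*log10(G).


G_dBi = 10 * log10(981.54) = 29.92 dBi

29.92 dBi


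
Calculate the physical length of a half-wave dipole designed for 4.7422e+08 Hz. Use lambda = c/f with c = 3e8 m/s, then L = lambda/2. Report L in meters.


lambda = c / f = 3.0000e+08 / 4.7422e+08 = 0.6326178 m
L = lambda / 2 = 0.6326178 / 2 = 0.3163 m

0.3163 m


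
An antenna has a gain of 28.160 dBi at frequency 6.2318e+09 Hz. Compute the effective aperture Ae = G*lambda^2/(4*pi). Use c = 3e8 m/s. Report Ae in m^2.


lambda = c / f = 3.0000e+08 / 6.2318e+09 = 0.04814018 m
G_linear = 10^(28.160/10) = 654.6362
Ae = G_linear * lambda^2 / (4*pi) = 654.6362 * 0.04814018^2 / (4*pi) = 0.1207 m^2

0.1207 m^2


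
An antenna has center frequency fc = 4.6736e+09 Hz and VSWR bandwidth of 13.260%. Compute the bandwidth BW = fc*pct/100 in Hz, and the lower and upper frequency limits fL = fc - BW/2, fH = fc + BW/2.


BW = 4.6736e+09 * 13.260/100 = 6.197194e+08 Hz
fL = 4.6736e+09 - 6.197194e+08/2 = 4.364e+09 Hz
fH = 4.6736e+09 + 6.197194e+08/2 = 4.983e+09 Hz

BW=6.197e+08 Hz, fL=4.364e+09 Hz, fH=4.983e+09 Hz


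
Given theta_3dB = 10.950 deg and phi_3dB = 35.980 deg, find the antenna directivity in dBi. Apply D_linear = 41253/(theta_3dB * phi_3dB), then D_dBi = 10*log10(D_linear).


D_linear = 41253 / (10.950 * 35.980) = 104.7081
D_dBi = 10 * log10(104.7081) = 20.20 dBi

20.20 dBi


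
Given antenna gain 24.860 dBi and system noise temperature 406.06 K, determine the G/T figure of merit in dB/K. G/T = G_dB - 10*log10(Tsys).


G/T = 24.860 - 10*log10(406.06) = 24.860 - 26.08590 = -1.226 dB/K

-1.226 dB/K


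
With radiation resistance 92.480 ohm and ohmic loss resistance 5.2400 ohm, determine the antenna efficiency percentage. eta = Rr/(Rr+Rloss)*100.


eta = 92.480 / (92.480 + 5.2400) * 100 = 94.64%

94.64%


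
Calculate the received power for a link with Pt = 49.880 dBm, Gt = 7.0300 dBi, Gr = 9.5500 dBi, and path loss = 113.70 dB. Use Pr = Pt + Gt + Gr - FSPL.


Pr = 49.880 + 7.0300 + 9.5500 - 113.70 = -47.24 dBm

-47.24 dBm


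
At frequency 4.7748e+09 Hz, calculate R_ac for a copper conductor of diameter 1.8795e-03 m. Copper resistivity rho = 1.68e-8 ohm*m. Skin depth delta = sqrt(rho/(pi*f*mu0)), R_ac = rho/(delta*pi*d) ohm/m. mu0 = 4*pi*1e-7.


delta = sqrt(1.68e-8 / (pi * 4.7748e+09 * 4*pi*1e-7)) = 9.440547e-07 m
R_ac = 1.68e-8 / (9.440547e-07 * pi * 1.8795e-03) = 3.014 ohm/m

3.014 ohm/m


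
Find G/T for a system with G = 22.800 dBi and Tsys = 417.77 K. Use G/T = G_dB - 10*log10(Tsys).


G/T = 22.800 - 10*log10(417.77) = 22.800 - 26.20937 = -3.409 dB/K

-3.409 dB/K


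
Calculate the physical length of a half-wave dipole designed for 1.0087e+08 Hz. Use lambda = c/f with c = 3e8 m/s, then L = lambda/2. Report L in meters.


lambda = c / f = 3.0000e+08 / 1.0087e+08 = 2.974125 m
L = lambda / 2 = 2.974125 / 2 = 1.487 m

1.487 m


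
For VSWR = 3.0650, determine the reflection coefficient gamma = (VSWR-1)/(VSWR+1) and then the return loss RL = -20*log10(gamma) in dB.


gamma = (3.0650 - 1) / (3.0650 + 1) = 0.5079951
RL = -20 * log10(0.5079951) = 5.883 dB

5.883 dB


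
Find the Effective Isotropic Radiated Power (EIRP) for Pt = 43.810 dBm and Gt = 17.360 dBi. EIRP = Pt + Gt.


EIRP = Pt + Gt = 43.810 + 17.360 = 61.17 dBm

61.17 dBm


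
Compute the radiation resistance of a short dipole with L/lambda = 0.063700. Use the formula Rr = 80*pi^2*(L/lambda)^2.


Rr = 80 * pi^2 * (0.063700)^2 = 80 * 9.869604 * 4.057690e-03 = 3.204 ohm

3.204 ohm


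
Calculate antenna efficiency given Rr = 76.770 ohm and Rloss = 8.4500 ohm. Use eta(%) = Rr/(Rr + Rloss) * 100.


eta = 76.770 / (76.770 + 8.4500) * 100 = 90.08%

90.08%


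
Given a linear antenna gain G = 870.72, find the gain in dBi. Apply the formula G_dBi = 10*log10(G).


G_dBi = 10 * log10(870.72) = 29.40 dBi

29.40 dBi


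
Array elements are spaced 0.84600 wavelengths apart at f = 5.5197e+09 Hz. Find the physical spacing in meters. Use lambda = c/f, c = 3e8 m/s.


lambda = c / f = 3.0000e+08 / 5.5197e+09 = 0.05435078 m
d = 0.84600 * 0.05435078 = 0.04598 m

0.04598 m


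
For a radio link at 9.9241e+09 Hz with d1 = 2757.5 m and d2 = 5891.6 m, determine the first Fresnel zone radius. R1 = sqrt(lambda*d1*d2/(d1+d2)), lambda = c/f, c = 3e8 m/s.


lambda = c / f = 3.0000e+08 / 9.9241e+09 = 0.03022944 m
R1 = sqrt(0.03022944 * 2757.5 * 5891.6 / (2757.5 + 5891.6)) = 7.535 m

7.535 m


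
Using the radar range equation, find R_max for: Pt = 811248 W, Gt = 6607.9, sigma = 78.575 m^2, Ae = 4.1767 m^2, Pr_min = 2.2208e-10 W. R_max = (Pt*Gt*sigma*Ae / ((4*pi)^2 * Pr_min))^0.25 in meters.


R^4 = 811248*6607.9*78.575*4.1767 / ((4*pi)^2 * 2.2208e-10) = 5.016555e+19
R_max = 5.016555e+19^0.25 = 84159 m

84159 m


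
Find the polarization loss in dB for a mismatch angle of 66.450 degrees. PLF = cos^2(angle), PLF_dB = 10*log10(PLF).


PLF_linear = cos^2(66.450 deg) = 0.1596396
PLF_dB = 10 * log10(0.1596396) = -7.969 dB

-7.969 dB


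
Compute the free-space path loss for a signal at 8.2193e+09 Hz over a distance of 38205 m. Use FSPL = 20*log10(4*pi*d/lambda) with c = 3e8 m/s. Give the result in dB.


lambda = c / f = 3.0000e+08 / 8.2193e+09 = 0.03649946 m
FSPL = 20 * log10(4*pi*38205/0.03649946) = 142.4 dB

142.4 dB


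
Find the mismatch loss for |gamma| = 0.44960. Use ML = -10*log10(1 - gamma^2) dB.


ML = -10 * log10(1 - 0.44960^2) = -10 * log10(0.79785984) = 0.9807 dB

0.9807 dB


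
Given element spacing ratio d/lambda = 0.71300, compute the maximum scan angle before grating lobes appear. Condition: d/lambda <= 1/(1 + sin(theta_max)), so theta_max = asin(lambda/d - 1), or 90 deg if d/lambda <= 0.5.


lambda/d - 1 = 1/0.71300 - 1 = 0.4025245
theta_max = asin(0.4025245) = 23.74 deg

23.74 deg


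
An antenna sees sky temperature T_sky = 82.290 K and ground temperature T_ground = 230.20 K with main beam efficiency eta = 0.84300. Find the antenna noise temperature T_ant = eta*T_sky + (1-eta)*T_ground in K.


T_ant = 0.84300 * 82.290 + (1 - 0.84300) * 230.20 = 105.5 K

105.5 K


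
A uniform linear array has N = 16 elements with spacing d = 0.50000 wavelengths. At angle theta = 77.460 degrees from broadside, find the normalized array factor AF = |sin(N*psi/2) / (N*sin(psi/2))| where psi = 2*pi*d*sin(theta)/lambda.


psi = 2*pi*0.50000*sin(77.460 deg) = 3.066649 rad
AF = |sin(16*3.066649/2) / (16*sin(3.066649/2))| = 0.03529

0.03529


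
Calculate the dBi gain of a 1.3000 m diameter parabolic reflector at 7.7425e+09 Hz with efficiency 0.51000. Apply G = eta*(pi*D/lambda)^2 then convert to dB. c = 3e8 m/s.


lambda = c / f = 3.0000e+08 / 7.7425e+09 = 0.03874717 m
G_linear = 0.51000 * (pi * 1.3000 / 0.03874717)^2 = 5666.001
G_dBi = 10 * log10(5666.001) = 37.53 dBi

37.53 dBi


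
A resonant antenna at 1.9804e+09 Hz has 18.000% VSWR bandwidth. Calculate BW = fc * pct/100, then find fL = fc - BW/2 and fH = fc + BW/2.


BW = 1.9804e+09 * 18.000/100 = 3.564720e+08 Hz
fL = 1.9804e+09 - 3.564720e+08/2 = 1.802e+09 Hz
fH = 1.9804e+09 + 3.564720e+08/2 = 2.159e+09 Hz

BW=3.565e+08 Hz, fL=1.802e+09 Hz, fH=2.159e+09 Hz


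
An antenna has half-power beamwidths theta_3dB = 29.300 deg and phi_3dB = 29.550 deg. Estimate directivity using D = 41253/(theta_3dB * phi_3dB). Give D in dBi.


D_linear = 41253 / (29.300 * 29.550) = 47.64644
D_dBi = 10 * log10(47.64644) = 16.78 dBi

16.78 dBi


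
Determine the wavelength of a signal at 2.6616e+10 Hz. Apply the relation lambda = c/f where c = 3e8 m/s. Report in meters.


lambda = c / f = 3.0000e+08 / 2.6616e+10 = 0.01127 m

0.01127 m


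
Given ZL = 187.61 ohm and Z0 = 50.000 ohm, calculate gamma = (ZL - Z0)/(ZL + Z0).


gamma = (187.61 - 50.000) / (187.61 + 50.000) = 0.5791

0.5791


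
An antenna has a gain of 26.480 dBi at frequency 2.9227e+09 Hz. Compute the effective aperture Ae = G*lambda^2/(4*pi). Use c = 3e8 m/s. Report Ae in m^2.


lambda = c / f = 3.0000e+08 / 2.9227e+09 = 0.1026448 m
G_linear = 10^(26.480/10) = 444.6313
Ae = G_linear * lambda^2 / (4*pi) = 444.6313 * 0.1026448^2 / (4*pi) = 0.3728 m^2

0.3728 m^2


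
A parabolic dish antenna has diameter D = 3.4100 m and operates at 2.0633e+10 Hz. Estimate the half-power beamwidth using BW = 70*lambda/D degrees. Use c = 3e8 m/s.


lambda = c / f = 3.0000e+08 / 2.0633e+10 = 0.01453981 m
BW = 70 * 0.01453981 / 3.4100 = 0.2985 deg

0.2985 deg


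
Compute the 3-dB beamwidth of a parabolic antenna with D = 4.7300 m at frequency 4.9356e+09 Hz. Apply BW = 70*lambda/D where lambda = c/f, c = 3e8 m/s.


lambda = c / f = 3.0000e+08 / 4.9356e+09 = 0.06078288 m
BW = 70 * 0.06078288 / 4.7300 = 0.8995 deg

0.8995 deg


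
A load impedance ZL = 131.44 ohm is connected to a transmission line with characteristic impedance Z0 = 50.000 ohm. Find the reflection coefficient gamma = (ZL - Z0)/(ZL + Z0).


gamma = (131.44 - 50.000) / (131.44 + 50.000) = 0.4489

0.4489


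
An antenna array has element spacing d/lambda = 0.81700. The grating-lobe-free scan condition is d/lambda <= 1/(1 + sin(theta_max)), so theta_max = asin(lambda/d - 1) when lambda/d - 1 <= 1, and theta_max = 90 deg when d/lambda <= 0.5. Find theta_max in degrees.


lambda/d - 1 = 1/0.81700 - 1 = 0.2239902
theta_max = asin(0.2239902) = 12.94 deg

12.94 deg


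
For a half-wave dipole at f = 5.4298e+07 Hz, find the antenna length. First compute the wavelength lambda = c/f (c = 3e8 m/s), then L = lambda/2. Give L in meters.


lambda = c / f = 3.0000e+08 / 5.4298e+07 = 5.525065 m
L = lambda / 2 = 5.525065 / 2 = 2.763 m

2.763 m


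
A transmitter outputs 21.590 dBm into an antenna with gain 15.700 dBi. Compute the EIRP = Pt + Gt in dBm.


EIRP = Pt + Gt = 21.590 + 15.700 = 37.29 dBm

37.29 dBm


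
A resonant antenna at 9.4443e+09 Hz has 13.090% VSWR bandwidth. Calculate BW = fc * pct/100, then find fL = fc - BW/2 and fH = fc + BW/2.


BW = 9.4443e+09 * 13.090/100 = 1.236259e+09 Hz
fL = 9.4443e+09 - 1.236259e+09/2 = 8.826e+09 Hz
fH = 9.4443e+09 + 1.236259e+09/2 = 1.006e+10 Hz

BW=1.236e+09 Hz, fL=8.826e+09 Hz, fH=1.006e+10 Hz
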